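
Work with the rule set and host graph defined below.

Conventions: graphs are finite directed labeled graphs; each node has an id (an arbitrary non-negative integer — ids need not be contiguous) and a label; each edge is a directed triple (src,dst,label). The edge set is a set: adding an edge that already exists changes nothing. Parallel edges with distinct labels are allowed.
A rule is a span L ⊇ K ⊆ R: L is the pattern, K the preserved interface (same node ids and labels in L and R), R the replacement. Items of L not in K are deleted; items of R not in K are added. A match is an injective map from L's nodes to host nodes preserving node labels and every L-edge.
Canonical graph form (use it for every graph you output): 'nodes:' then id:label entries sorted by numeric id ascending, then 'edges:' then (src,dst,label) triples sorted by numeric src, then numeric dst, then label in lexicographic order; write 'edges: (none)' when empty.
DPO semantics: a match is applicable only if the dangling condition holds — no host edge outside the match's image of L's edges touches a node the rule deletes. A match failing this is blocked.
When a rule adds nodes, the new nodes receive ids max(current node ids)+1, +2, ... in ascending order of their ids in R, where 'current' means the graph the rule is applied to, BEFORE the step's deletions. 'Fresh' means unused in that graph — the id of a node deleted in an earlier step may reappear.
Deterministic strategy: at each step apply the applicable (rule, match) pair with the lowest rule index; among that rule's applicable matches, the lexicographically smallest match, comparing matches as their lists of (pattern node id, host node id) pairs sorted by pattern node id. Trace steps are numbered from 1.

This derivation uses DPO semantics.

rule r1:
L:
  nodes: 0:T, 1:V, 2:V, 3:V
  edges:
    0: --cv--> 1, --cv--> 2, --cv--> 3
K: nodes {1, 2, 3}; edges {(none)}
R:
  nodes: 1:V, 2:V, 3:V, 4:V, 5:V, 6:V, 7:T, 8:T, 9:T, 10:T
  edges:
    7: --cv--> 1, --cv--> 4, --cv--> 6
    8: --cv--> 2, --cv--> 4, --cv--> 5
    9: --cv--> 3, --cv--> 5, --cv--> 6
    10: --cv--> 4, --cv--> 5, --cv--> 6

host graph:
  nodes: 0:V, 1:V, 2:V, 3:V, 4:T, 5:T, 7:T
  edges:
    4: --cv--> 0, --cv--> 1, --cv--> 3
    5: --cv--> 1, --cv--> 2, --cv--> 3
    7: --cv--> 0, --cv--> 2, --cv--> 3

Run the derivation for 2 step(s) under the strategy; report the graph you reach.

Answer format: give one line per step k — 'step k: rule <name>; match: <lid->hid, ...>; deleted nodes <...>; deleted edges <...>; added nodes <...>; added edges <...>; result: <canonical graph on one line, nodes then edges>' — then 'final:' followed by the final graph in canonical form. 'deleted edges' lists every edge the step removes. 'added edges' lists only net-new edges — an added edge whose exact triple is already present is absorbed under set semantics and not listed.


step 1: rule r1; match: 0->4, 1->0, 2->1, 3->3; deleted nodes 4; deleted edges (4,0,cv); (4,1,cv); (4,3,cv); added nodes 8, 9, 10, 11, 12, 13, 14; added edges (11,0,cv); (11,8,cv); (11,10,cv); (12,1,cv); (12,8,cv); (12,9,cv); (13,3,cv); (13,9,cv); (13,10,cv); (14,8,cv); (14,9,cv); (14,10,cv); result: nodes: 0:V, 1:V, 2:V, 3:V, 5:T, 7:T, 8:V, 9:V, 10:V, 11:T, 12:T, 13:T, 14:T edges: (5,1,cv); (5,2,cv); (5,3,cv); (7,0,cv); (7,2,cv); (7,3,cv); (11,0,cv); (11,8,cv); (11,10,cv); (12,1,cv); (12,8,cv); (12,9,cv); (13,3,cv); (13,9,cv); (13,10,cv); (14,8,cv); (14,9,cv); (14,10,cv)
step 2: rule r1; match: 0->5, 1->1, 2->2, 3->3; deleted nodes 5; deleted edges (5,1,cv); (5,2,cv); (5,3,cv); added nodes 15, 16, 17, 18, 19, 20, 21; added edges (18,1,cv); (18,15,cv); (18,17,cv); (19,2,cv); (19,15,cv); (19,16,cv); (20,3,cv); (20,16,cv); (20,17,cv); (21,15,cv); (21,16,cv); (21,17,cv); result: nodes: 0:V, 1:V, 2:V, 3:V, 7:T, 8:V, 9:V, 10:V, 11:T, 12:T, 13:T, 14:T, 15:V, 16:V, 17:V, 18:T, 19:T, 20:T, 21:T edges: (7,0,cv); (7,2,cv); (7,3,cv); (11,0,cv); (11,8,cv); (11,10,cv); (12,1,cv); (12,8,cv); (12,9,cv); (13,3,cv); (13,9,cv); (13,10,cv); (14,8,cv); (14,9,cv); (14,10,cv); (18,1,cv); (18,15,cv); (18,17,cv); (19,2,cv); (19,15,cv); (19,16,cv); (20,3,cv); (20,16,cv); (20,17,cv); (21,15,cv); (21,16,cv); (21,17,cv)
final:
nodes: 0:V, 1:V, 2:V, 3:V, 7:T, 8:V, 9:V, 10:V, 11:T, 12:T, 13:T, 14:T, 15:V, 16:V, 17:V, 18:T, 19:T, 20:T, 21:T
edges: (7,0,cv); (7,2,cv); (7,3,cv); (11,0,cv); (11,8,cv); (11,10,cv); (12,1,cv); (12,8,cv); (12,9,cv); (13,3,cv); (13,9,cv); (13,10,cv); (14,8,cv); (14,9,cv); (14,10,cv); (18,1,cv); (18,15,cv); (18,17,cv); (19,2,cv); (19,15,cv); (19,16,cv); (20,3,cv); (20,16,cv); (20,17,cv); (21,15,cv); (21,16,cv); (21,17,cv)


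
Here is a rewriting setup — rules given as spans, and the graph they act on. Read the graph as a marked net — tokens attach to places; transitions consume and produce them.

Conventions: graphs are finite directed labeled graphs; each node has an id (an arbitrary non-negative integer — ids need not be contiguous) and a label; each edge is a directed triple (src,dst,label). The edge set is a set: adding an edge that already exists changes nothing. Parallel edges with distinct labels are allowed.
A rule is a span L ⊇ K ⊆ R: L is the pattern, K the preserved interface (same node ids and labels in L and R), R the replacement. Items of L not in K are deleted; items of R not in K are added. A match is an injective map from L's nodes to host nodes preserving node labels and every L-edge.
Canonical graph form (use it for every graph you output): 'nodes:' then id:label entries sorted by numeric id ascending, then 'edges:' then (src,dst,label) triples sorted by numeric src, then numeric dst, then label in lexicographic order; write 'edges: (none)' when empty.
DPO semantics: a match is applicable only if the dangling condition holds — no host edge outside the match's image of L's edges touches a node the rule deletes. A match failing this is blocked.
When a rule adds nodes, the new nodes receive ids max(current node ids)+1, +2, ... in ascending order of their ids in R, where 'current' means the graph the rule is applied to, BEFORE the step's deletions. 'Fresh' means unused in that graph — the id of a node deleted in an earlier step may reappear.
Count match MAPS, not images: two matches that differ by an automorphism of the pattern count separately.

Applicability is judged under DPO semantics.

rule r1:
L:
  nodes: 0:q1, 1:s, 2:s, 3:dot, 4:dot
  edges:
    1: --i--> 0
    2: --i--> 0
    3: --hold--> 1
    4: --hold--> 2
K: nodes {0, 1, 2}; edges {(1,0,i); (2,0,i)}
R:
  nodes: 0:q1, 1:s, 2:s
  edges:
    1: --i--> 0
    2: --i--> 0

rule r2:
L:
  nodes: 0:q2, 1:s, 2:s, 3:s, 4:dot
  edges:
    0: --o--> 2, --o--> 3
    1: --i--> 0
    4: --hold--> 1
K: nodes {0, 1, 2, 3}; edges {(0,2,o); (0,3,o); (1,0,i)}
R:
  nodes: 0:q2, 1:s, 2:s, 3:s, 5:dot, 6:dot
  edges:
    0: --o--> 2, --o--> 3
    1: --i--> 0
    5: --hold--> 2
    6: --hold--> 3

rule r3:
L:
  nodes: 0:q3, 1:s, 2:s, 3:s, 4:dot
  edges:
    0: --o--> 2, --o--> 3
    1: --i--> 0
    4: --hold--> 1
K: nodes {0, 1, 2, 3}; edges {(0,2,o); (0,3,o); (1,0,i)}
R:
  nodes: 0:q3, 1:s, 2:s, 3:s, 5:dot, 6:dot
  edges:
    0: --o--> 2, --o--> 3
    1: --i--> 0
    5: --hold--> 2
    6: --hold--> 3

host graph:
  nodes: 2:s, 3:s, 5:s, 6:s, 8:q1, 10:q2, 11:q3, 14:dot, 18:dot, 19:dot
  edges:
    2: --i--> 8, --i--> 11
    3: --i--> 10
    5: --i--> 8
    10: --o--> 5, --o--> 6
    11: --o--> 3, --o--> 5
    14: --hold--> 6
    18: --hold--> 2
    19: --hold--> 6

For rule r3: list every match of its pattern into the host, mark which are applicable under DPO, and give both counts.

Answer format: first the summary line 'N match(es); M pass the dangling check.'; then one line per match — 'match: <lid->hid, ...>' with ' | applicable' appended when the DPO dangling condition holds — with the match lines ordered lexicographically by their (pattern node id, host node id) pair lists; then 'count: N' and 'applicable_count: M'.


2 match(es); 2 pass the dangling check.
match: 0->11, 1->2, 2->3, 3->5, 4->18 | applicable
match: 0->11, 1->2, 2->5, 3->3, 4->18 | applicable
count: 2
applicable_count: 2


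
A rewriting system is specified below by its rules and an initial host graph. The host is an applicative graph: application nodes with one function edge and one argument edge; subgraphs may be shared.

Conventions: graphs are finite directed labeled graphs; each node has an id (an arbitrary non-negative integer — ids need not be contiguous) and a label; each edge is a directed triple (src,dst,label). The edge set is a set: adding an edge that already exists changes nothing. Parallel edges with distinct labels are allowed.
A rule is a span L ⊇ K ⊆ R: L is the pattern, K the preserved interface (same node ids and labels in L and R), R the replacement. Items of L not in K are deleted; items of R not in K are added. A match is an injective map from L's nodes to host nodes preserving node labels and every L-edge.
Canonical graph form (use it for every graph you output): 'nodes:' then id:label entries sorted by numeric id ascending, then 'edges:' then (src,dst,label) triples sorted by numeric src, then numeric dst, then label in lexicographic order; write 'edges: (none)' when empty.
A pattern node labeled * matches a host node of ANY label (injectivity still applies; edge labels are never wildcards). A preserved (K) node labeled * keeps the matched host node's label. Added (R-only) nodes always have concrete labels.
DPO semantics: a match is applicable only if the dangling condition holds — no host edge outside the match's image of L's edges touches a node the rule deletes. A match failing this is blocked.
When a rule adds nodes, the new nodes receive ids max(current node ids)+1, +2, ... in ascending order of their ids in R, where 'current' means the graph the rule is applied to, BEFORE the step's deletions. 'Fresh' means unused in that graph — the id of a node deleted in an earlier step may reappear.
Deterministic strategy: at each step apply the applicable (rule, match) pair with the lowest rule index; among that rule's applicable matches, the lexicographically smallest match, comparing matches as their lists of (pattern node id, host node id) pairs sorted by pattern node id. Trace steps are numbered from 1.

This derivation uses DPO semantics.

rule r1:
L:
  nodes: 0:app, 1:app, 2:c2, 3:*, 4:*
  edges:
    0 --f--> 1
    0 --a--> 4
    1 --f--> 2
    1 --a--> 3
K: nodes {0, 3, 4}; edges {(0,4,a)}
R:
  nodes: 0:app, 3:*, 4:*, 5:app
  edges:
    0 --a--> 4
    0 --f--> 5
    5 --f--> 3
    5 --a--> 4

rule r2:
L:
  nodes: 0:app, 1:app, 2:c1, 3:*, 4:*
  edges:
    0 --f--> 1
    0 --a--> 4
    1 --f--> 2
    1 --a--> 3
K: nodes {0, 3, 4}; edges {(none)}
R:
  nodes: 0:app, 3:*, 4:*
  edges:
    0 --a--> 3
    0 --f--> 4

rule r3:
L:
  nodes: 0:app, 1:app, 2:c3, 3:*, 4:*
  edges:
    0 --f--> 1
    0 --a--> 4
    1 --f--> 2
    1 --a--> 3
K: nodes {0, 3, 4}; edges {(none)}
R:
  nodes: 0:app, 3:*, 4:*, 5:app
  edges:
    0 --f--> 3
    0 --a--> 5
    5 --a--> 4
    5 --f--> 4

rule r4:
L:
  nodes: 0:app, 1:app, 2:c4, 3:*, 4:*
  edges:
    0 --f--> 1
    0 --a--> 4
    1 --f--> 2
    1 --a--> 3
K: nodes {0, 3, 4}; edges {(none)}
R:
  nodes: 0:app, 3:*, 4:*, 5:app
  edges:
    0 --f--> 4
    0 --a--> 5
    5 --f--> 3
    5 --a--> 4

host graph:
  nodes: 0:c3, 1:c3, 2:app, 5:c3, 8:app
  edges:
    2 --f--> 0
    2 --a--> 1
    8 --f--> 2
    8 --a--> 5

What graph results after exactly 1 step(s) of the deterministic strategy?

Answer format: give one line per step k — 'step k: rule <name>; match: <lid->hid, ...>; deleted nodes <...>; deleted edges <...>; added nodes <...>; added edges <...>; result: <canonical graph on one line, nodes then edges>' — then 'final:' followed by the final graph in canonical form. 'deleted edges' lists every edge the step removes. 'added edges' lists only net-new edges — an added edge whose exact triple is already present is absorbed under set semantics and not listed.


step 1: rule r3; match: 0->8, 1->2, 2->0, 3->1, 4->5; deleted nodes 0, 2; deleted edges (2,0,f); (2,1,a); (8,2,f); (8,5,a); added nodes 9; added edges (8,1,f); (8,9,a); (9,5,a); (9,5,f); result: nodes: 1:c3, 5:c3, 8:app, 9:app edges: (8,1,f); (8,9,a); (9,5,a); (9,5,f)
final:
nodes: 1:c3, 5:c3, 8:app, 9:app
edges: (8,1,f); (8,9,a); (9,5,a); (9,5,f)


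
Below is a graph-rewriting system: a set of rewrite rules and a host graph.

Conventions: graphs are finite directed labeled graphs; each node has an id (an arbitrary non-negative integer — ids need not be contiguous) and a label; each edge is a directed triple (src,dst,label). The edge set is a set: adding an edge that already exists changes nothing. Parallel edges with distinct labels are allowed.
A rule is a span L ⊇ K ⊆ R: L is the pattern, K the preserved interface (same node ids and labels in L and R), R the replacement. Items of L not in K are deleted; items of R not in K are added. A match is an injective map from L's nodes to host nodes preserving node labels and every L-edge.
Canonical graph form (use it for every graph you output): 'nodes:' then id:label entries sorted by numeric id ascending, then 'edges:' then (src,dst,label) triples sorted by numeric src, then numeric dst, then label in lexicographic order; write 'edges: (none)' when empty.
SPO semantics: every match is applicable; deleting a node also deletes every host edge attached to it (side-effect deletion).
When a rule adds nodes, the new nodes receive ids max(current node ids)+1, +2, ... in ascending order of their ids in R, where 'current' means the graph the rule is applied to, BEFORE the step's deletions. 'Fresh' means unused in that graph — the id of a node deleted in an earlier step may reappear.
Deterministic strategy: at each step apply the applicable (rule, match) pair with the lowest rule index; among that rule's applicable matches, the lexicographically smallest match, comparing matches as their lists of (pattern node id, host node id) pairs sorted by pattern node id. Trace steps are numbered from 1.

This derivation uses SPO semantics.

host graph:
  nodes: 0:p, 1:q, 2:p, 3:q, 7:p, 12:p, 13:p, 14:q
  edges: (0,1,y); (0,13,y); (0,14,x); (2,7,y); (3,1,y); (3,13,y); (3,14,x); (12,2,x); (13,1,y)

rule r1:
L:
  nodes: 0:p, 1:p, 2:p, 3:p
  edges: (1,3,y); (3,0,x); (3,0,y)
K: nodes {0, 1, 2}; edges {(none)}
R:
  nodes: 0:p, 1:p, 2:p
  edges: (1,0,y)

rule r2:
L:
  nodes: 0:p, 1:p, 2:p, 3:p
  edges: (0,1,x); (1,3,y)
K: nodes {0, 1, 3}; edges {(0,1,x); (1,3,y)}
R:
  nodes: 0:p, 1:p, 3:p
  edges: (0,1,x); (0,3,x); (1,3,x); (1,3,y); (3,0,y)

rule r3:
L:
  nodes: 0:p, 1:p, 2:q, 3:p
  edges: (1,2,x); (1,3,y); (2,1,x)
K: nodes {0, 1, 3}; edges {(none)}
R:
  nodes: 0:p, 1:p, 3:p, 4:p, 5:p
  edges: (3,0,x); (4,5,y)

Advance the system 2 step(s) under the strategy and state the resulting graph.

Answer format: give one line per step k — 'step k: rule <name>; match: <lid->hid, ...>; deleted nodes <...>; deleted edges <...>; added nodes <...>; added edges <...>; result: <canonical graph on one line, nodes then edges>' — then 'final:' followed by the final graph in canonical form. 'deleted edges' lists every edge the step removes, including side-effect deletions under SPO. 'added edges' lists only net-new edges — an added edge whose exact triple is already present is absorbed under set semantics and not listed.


step 1: rule r2; match: 0->12, 1->2, 2->0, 3->7; deleted nodes 0; deleted edges (0,1,y); (0,13,y); (0,14,x); added nodes (none); added edges (2,7,x); (7,12,y); (12,7,x); result: nodes: 1:q, 2:p, 3:q, 7:p, 12:p, 13:p, 14:q edges: (2,7,x); (2,7,y); (3,1,y); (3,13,y); (3,14,x); (7,12,y); (12,2,x); (12,7,x); (13,1,y)
step 2: rule r2; match: 0->2, 1->7, 2->13, 3->12; deleted nodes 13; deleted edges (3,13,y); (13,1,y); added nodes (none); added edges (2,12,x); (7,12,x); (12,2,y); result: nodes: 1:q, 2:p, 3:q, 7:p, 12:p, 14:q edges: (2,7,x); (2,7,y); (2,12,x); (3,1,y); (3,14,x); (7,12,x); (7,12,y); (12,2,x); (12,2,y); (12,7,x)
final:
nodes: 1:q, 2:p, 3:q, 7:p, 12:p, 14:q
edges: (2,7,x); (2,7,y); (2,12,x); (3,1,y); (3,14,x); (7,12,x); (7,12,y); (12,2,x); (12,2,y); (12,7,x)


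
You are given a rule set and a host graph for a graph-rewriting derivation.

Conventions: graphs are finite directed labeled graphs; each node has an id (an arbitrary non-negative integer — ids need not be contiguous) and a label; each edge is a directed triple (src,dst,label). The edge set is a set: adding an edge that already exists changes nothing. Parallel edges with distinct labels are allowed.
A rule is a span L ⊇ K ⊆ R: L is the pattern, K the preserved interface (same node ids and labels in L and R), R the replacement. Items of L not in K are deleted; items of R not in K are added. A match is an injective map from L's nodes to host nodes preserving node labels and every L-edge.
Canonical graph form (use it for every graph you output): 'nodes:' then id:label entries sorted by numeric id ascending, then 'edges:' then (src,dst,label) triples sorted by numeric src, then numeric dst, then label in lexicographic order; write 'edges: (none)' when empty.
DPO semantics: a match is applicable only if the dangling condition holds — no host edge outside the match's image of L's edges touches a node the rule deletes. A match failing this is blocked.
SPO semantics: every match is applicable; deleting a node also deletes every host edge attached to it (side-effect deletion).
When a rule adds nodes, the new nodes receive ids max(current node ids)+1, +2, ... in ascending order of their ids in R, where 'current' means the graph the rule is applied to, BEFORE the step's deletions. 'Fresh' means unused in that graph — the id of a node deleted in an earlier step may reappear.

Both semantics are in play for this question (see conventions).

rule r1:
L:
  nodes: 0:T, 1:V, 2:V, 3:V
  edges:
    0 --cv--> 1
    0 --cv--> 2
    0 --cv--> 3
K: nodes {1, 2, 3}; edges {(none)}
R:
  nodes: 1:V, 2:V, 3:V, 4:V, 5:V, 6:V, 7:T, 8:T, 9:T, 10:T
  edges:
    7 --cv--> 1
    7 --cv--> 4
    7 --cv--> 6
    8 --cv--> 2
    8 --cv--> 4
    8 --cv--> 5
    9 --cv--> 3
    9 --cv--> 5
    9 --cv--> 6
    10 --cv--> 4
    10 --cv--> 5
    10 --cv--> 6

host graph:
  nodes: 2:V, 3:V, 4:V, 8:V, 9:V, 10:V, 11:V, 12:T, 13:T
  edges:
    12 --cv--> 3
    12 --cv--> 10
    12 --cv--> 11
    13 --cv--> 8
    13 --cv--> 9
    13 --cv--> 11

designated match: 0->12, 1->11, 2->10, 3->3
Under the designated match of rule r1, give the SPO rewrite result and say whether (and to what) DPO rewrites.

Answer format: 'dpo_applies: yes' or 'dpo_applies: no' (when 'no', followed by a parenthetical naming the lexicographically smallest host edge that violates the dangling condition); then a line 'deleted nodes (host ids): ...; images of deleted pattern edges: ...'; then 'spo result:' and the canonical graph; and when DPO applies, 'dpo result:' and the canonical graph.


dpo_applies: yes
deleted nodes (host ids): 12; images of deleted pattern edges: (12,3,cv); (12,10,cv); (12,11,cv)
spo result:
nodes: 2:V, 3:V, 4:V, 8:V, 9:V, 10:V, 11:V, 13:T, 14:V, 15:V, 16:V, 17:T, 18:T, 19:T, 20:T
edges: (13,8,cv); (13,9,cv); (13,11,cv); (17,11,cv); (17,14,cv); (17,16,cv); (18,10,cv); (18,14,cv); (18,15,cv); (19,3,cv); (19,15,cv); (19,16,cv); (20,14,cv); (20,15,cv); (20,16,cv)
dpo result:
nodes: 2:V, 3:V, 4:V, 8:V, 9:V, 10:V, 11:V, 13:T, 14:V, 15:V, 16:V, 17:T, 18:T, 19:T, 20:T
edges: (13,8,cv); (13,9,cv); (13,11,cv); (17,11,cv); (17,14,cv); (17,16,cv); (18,10,cv); (18,14,cv); (18,15,cv); (19,3,cv); (19,15,cv); (19,16,cv); (20,14,cv); (20,15,cv); (20,16,cv)


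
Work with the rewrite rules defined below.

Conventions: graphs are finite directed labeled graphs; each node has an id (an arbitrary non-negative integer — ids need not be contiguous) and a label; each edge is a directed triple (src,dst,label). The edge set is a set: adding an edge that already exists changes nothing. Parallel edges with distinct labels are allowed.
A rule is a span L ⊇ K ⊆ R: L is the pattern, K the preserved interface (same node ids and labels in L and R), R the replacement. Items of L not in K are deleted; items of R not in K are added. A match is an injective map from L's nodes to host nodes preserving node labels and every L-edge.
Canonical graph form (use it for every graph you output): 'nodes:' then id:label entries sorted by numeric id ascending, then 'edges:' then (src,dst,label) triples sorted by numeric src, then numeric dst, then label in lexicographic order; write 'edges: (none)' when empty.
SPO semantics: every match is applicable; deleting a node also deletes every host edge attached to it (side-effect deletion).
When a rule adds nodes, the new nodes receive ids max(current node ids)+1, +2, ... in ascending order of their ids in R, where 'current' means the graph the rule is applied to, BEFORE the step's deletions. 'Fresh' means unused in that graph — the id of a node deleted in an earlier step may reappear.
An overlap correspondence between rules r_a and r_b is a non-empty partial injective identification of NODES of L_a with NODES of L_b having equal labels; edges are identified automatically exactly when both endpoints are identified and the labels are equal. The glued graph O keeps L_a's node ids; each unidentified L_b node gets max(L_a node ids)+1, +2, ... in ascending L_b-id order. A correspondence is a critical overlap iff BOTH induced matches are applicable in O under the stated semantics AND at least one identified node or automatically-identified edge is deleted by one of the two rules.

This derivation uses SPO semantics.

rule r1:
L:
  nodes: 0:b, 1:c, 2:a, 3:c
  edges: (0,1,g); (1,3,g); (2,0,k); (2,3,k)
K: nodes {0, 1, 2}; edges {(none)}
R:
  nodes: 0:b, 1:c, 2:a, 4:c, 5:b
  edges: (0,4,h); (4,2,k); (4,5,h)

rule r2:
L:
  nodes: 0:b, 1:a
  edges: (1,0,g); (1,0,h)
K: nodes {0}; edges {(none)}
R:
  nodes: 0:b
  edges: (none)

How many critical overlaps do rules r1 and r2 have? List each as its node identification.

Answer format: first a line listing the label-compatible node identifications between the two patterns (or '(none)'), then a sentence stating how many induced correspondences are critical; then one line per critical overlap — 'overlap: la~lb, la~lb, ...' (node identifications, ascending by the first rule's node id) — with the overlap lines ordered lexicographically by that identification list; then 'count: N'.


label-compatible node identifications between L(r1) and L(r2): 0~0, 2~1
2 of the induced correspondences are critical overlaps of r1 and r2.
overlap: 0~0, 2~1
overlap: 2~1
count: 2


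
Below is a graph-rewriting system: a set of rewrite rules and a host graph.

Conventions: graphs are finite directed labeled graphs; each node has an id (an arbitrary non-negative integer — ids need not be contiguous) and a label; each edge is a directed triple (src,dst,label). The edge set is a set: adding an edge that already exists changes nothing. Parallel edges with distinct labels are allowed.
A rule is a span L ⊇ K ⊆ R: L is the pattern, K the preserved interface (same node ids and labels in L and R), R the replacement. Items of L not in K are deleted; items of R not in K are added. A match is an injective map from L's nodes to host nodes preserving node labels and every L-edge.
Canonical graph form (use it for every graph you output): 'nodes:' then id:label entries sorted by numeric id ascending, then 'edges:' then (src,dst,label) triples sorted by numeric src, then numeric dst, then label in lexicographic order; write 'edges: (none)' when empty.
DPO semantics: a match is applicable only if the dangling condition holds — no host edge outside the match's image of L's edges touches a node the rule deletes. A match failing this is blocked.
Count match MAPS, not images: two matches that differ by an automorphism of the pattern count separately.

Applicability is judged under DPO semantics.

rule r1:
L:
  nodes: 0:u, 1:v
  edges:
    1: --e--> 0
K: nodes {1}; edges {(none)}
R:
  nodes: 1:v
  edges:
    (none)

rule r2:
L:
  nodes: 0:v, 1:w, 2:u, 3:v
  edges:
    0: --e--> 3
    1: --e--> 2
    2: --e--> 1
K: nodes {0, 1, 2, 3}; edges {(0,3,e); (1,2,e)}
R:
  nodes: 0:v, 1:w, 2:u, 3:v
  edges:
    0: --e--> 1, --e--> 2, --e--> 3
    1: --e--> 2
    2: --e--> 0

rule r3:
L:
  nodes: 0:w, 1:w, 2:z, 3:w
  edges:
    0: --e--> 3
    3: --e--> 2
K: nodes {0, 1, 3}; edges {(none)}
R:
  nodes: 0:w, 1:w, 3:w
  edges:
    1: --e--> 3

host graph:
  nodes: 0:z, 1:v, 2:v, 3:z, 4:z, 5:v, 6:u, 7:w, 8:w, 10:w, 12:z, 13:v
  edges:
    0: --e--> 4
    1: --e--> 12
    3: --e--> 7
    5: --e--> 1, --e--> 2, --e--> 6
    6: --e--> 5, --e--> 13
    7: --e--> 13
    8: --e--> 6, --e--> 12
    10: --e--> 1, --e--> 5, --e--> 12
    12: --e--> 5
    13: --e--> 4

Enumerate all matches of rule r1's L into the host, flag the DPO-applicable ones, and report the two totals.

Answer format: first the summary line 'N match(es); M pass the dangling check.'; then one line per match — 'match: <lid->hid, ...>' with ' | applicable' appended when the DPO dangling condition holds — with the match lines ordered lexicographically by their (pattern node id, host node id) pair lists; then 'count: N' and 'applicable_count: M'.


1 match(es); 0 pass the dangling check.
match: 0->6, 1->5
count: 1
applicable_count: 0


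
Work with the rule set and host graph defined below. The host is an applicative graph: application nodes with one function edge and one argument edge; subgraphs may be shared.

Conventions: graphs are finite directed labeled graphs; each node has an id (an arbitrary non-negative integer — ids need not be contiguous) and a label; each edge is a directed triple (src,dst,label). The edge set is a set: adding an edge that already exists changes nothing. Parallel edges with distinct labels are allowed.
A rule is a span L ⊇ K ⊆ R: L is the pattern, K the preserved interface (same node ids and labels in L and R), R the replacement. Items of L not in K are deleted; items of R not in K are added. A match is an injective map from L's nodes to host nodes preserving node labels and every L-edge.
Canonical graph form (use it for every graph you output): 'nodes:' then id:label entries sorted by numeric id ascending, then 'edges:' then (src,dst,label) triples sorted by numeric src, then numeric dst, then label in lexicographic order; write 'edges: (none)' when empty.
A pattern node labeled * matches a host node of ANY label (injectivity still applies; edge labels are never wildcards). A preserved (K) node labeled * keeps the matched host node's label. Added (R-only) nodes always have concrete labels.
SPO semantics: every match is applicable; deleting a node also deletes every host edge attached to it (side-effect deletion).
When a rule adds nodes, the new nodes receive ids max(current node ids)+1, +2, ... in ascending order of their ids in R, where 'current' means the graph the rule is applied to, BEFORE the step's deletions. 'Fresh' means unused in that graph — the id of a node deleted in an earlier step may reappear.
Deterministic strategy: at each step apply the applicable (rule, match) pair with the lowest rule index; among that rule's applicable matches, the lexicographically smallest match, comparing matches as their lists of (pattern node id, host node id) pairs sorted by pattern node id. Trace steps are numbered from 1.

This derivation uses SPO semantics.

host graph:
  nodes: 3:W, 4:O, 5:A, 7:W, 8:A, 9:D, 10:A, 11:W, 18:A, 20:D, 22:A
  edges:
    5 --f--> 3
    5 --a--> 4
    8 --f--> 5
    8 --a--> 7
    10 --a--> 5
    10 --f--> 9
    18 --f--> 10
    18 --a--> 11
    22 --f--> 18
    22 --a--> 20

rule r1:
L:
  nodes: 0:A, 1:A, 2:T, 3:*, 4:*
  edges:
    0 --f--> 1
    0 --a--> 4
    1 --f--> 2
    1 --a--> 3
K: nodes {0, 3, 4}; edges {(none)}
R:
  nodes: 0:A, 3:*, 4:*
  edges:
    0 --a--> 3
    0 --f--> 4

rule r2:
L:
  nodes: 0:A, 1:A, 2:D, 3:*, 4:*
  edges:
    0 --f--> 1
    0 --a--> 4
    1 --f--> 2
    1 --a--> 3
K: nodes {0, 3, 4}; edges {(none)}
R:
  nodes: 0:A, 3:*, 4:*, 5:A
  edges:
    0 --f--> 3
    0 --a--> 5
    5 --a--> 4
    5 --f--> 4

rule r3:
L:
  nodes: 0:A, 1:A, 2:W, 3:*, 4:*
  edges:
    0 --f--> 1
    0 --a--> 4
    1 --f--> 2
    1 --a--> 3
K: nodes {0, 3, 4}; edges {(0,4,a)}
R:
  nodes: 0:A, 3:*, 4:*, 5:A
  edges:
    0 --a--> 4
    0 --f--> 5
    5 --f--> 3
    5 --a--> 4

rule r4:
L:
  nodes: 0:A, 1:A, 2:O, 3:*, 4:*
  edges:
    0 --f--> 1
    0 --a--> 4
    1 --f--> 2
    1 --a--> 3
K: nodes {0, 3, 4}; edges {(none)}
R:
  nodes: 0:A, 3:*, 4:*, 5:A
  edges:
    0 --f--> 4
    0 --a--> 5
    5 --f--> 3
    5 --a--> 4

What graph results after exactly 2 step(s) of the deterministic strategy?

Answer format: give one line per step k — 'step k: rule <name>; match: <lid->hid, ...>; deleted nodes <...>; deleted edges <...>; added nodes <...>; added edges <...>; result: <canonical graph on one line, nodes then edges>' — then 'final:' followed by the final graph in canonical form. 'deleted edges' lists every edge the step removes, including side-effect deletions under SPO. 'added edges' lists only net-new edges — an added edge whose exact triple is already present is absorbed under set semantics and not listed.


step 1: rule r2; match: 0->18, 1->10, 2->9, 3->5, 4->11; deleted nodes 9, 10; deleted edges (10,5,a); (10,9,f); (18,10,f); (18,11,a); added nodes 23; added edges (18,5,f); (18,23,a); (23,11,a); (23,11,f); result: nodes: 3:W, 4:O, 5:A, 7:W, 8:A, 11:W, 18:A, 20:D, 22:A, 23:A edges: (5,3,f); (5,4,a); (8,5,f); (8,7,a); (18,5,f); (18,23,a); (22,18,f); (22,20,a); (23,11,a); (23,11,f)
step 2: rule r3; match: 0->8, 1->5, 2->3, 3->4, 4->7; deleted nodes 3, 5; deleted edges (5,3,f); (5,4,a); (8,5,f); (18,5,f); added nodes 24; added edges (8,24,f); (24,4,f); (24,7,a); result: nodes: 4:O, 7:W, 8:A, 11:W, 18:A, 20:D, 22:A, 23:A, 24:A edges: (8,7,a); (8,24,f); (18,23,a); (22,18,f); (22,20,a); (23,11,a); (23,11,f); (24,4,f); (24,7,a)
final:
nodes: 4:O, 7:W, 8:A, 11:W, 18:A, 20:D, 22:A, 23:A, 24:A
edges: (8,7,a); (8,24,f); (18,23,a); (22,18,f); (22,20,a); (23,11,a); (23,11,f); (24,4,f); (24,7,a)


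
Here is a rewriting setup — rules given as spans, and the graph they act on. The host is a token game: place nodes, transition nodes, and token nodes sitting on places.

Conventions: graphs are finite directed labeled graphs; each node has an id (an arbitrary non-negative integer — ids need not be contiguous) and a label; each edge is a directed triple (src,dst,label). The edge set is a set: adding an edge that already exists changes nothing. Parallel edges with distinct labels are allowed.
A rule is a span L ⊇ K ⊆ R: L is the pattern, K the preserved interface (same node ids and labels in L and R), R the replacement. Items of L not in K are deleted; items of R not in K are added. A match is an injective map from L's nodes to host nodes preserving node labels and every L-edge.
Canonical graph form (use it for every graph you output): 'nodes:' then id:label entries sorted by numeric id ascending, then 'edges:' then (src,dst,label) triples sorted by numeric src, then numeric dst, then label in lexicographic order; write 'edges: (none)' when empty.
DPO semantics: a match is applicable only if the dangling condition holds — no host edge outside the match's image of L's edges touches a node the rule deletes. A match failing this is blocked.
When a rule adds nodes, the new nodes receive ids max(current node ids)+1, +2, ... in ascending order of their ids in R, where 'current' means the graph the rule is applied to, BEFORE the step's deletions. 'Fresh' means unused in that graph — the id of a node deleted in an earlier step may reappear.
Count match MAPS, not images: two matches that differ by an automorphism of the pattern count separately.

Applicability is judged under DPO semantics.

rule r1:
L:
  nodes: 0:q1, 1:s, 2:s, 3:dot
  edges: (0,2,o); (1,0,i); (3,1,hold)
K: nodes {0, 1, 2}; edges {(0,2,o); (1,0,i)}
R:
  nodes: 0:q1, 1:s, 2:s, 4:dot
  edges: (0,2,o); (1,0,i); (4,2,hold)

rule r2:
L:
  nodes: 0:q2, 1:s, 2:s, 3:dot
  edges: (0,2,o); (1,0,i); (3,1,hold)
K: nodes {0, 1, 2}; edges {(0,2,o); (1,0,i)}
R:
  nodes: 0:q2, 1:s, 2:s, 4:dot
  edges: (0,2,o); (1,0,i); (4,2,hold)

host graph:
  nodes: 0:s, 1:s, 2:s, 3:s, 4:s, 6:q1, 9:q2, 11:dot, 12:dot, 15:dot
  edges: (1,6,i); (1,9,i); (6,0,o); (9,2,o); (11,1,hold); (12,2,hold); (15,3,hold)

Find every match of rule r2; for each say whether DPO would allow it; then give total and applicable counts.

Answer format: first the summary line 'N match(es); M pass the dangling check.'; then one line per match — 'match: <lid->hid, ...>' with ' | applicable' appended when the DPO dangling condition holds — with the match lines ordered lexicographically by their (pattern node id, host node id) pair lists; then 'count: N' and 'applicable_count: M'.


1 match(es); 1 pass the dangling check.
match: 0->9, 1->1, 2->2, 3->11 | applicable
count: 1
applicable_count: 1


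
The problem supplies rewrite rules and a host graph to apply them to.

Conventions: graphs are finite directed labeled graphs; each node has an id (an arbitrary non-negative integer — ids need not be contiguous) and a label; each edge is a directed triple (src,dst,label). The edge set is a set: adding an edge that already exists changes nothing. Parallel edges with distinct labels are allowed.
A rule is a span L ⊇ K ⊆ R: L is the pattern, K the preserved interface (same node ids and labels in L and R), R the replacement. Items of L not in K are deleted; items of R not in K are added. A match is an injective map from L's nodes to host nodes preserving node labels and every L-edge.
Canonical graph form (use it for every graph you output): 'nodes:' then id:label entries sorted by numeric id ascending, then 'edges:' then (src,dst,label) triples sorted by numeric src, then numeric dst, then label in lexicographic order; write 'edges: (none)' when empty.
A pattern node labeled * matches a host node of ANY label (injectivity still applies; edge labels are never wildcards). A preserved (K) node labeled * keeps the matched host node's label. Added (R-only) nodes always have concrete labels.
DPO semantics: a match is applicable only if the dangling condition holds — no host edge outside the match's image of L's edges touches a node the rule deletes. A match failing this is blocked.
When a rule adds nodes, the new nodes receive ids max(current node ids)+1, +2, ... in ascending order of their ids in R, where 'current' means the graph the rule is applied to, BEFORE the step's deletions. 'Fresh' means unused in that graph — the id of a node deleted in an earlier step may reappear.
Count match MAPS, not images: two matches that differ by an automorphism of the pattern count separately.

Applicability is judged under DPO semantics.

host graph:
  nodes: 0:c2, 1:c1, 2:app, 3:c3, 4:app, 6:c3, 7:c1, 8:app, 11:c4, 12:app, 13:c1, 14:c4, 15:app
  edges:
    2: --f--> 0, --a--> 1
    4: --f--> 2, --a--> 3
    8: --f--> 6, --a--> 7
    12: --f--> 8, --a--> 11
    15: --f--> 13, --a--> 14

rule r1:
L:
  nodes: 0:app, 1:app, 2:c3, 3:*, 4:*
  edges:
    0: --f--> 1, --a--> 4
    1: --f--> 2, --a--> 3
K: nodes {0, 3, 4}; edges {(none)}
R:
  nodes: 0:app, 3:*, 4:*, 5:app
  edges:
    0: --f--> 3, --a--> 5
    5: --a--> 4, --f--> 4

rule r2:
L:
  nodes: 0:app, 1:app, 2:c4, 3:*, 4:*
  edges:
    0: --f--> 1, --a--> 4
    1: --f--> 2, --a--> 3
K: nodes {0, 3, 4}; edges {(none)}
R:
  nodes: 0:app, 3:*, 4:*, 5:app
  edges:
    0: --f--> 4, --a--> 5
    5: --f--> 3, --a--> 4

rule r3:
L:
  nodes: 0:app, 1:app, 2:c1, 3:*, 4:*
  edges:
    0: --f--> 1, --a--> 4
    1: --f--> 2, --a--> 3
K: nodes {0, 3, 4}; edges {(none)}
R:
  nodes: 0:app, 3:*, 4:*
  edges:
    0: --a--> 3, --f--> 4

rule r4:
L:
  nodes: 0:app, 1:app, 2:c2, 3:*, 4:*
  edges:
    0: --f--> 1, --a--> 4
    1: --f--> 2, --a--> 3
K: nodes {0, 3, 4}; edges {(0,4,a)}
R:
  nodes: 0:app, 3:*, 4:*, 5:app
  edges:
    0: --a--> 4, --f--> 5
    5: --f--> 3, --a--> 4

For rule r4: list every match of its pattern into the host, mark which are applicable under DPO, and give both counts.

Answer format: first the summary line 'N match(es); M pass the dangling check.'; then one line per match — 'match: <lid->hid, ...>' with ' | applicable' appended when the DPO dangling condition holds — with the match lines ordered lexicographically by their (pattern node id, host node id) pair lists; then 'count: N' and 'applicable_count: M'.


1 match(es); 1 pass the dangling check.
match: 0->4, 1->2, 2->0, 3->1, 4->3 | applicable
count: 1
applicable_count: 1


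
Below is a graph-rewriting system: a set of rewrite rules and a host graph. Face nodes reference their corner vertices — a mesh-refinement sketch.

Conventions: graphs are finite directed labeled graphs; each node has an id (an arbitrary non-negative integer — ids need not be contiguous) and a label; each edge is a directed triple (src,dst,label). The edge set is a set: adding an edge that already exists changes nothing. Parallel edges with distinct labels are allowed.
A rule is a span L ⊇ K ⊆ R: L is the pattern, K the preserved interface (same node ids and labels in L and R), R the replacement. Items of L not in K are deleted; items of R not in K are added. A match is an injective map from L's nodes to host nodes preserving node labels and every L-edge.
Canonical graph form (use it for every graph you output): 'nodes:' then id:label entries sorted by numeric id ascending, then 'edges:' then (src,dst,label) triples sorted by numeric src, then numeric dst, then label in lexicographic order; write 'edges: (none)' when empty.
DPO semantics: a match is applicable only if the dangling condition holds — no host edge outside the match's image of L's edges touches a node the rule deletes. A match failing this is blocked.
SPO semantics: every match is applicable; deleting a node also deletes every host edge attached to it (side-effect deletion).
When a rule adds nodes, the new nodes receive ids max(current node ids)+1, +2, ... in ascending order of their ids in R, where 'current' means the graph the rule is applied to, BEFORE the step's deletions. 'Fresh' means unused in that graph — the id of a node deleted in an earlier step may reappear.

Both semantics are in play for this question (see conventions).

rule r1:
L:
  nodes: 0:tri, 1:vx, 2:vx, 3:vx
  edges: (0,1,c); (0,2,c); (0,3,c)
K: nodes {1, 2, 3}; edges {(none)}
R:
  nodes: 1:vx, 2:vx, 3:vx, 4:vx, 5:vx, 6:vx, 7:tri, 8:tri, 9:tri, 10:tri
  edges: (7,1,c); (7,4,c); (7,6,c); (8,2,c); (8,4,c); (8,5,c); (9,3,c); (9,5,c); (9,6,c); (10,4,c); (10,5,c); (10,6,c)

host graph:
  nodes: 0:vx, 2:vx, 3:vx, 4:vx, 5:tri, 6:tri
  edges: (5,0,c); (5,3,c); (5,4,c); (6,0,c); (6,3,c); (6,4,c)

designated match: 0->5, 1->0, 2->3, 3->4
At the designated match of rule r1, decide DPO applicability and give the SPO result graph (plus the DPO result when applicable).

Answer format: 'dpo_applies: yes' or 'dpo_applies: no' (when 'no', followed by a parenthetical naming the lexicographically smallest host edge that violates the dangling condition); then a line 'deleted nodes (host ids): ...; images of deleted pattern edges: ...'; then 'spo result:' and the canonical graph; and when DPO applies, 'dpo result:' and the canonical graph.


dpo_applies: yes
deleted nodes (host ids): 5; images of deleted pattern edges: (5,0,c); (5,3,c); (5,4,c)
spo result:
nodes: 0:vx, 2:vx, 3:vx, 4:vx, 6:tri, 7:vx, 8:vx, 9:vx, 10:tri, 11:tri, 12:tri, 13:tri
edges: (6,0,c); (6,3,c); (6,4,c); (10,0,c); (10,7,c); (10,9,c); (11,3,c); (11,7,c); (11,8,c); (12,4,c); (12,8,c); (12,9,c); (13,7,c); (13,8,c); (13,9,c)
dpo result:
nodes: 0:vx, 2:vx, 3:vx, 4:vx, 6:tri, 7:vx, 8:vx, 9:vx, 10:tri, 11:tri, 12:tri, 13:tri
edges: (6,0,c); (6,3,c); (6,4,c); (10,0,c); (10,7,c); (10,9,c); (11,3,c); (11,7,c); (11,8,c); (12,4,c); (12,8,c); (12,9,c); (13,7,c); (13,8,c); (13,9,c)


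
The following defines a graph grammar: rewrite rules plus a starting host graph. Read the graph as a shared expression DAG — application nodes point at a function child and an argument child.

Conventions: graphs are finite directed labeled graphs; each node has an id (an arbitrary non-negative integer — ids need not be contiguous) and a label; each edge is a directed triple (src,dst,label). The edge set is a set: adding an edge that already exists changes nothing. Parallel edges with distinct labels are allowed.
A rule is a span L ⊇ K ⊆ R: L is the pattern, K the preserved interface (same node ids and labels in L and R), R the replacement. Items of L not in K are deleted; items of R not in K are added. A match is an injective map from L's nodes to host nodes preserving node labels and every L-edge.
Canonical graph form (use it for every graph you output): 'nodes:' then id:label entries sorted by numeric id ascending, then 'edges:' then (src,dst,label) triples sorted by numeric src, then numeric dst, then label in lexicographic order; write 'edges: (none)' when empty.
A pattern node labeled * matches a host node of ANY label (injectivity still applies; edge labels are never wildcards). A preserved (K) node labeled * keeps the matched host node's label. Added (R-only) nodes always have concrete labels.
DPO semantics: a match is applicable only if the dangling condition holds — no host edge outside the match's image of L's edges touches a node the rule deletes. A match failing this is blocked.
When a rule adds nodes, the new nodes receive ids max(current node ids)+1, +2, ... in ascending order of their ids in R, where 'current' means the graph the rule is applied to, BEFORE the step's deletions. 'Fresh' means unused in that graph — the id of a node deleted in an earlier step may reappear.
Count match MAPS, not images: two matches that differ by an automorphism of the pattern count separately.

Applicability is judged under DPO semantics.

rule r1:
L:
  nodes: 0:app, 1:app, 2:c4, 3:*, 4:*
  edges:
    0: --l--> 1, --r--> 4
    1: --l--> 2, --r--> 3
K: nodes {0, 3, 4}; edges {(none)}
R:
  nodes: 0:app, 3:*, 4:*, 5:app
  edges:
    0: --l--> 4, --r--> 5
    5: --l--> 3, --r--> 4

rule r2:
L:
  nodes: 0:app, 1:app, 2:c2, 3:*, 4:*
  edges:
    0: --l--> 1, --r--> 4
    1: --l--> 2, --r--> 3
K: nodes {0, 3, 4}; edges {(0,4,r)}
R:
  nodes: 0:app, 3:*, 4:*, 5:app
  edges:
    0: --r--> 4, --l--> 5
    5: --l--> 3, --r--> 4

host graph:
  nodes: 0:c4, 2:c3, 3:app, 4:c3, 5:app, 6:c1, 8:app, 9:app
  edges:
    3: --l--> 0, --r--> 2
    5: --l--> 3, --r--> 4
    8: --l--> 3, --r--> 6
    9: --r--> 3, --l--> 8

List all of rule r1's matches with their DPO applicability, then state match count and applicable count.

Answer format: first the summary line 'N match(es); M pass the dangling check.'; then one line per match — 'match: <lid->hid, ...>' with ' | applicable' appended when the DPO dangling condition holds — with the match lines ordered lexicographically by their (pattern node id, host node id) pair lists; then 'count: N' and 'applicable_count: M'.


2 match(es); 0 pass the dangling check.
match: 0->5, 1->3, 2->0, 3->2, 4->4
match: 0->8, 1->3, 2->0, 3->2, 4->6
count: 2
applicable_count: 0
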